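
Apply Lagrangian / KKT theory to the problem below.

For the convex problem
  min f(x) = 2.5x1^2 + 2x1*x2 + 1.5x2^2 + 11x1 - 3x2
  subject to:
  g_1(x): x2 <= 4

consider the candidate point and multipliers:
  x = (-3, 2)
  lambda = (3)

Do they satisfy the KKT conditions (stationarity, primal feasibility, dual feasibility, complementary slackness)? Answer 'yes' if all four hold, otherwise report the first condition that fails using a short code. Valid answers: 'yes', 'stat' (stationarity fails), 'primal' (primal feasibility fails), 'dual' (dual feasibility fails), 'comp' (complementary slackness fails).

Gradient of f: grad f(x) = Q x + c = (0, -3)
Constraint values g_i(x) = a_i^T x - b_i:
  g_1((-3, 2)) = -2
Stationarity residual: grad f(x) + sum_i lambda_i a_i = (0, 0)
  -> stationarity OK
Primal feasibility (all g_i <= 0): OK
Dual feasibility (all lambda_i >= 0): OK
Complementary slackness (lambda_i * g_i(x) = 0 for all i): FAILS

Verdict: the first failing condition is complementary_slackness -> comp.

comp


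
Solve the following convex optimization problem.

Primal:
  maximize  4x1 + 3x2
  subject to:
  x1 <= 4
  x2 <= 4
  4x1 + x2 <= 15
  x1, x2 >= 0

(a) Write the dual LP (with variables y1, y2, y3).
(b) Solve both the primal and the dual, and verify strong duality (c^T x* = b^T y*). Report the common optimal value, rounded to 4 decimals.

The standard primal-dual pair for 'max c^T x s.t. A x <= b, x >= 0' is:
  Dual:  min b^T y  s.t.  A^T y >= c,  y >= 0.

So the dual LP is:
  minimize  4y1 + 4y2 + 15y3
  subject to:
    y1 + 4y3 >= 4
    y2 + y3 >= 3
    y1, y2, y3 >= 0

Solving the primal: x* = (2.75, 4).
  primal value c^T x* = 23.
Solving the dual: y* = (0, 2, 1).
  dual value b^T y* = 23.
Strong duality: c^T x* = b^T y*. Confirmed.

23


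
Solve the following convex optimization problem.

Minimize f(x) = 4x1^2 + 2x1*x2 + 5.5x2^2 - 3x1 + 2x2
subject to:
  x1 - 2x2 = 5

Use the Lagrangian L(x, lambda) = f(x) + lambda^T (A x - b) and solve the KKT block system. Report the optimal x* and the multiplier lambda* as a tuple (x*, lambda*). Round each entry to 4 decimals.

Form the Lagrangian:
  L(x, lambda) = (1/2) x^T Q x + c^T x + lambda^T (A x - b)
Stationarity (grad_x L = 0): Q x + c + A^T lambda = 0.
Primal feasibility: A x = b.

This gives the KKT block system:
  [ Q   A^T ] [ x     ]   [-c ]
  [ A    0  ] [ lambda ] = [ b ]

Solving the linear system:
  x*      = (1.6275, -1.6863)
  lambda* = (-6.6471)
  f(x*)   = 12.4902

x* = (1.6275, -1.6863), lambda* = (-6.6471)


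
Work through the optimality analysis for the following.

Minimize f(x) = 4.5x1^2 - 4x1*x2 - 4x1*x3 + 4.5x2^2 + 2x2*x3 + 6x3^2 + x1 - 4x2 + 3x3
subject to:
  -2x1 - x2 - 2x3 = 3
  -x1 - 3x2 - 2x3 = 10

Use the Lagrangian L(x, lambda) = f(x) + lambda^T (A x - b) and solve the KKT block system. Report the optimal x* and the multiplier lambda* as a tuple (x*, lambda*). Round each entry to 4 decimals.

Form the Lagrangian:
  L(x, lambda) = (1/2) x^T Q x + c^T x + lambda^T (A x - b)
Stationarity (grad_x L = 0): Q x + c + A^T lambda = 0.
Primal feasibility: A x = b.

This gives the KKT block system:
  [ Q   A^T ] [ x     ]   [-c ]
  [ A    0  ] [ lambda ] = [ b ]

Solving the linear system:
  x*      = (0.0672, -3.4664, 0.166)
  lambda* = (15.9104, -17.0149)
  f(x*)   = 68.4244

x* = (0.0672, -3.4664, 0.166), lambda* = (15.9104, -17.0149)


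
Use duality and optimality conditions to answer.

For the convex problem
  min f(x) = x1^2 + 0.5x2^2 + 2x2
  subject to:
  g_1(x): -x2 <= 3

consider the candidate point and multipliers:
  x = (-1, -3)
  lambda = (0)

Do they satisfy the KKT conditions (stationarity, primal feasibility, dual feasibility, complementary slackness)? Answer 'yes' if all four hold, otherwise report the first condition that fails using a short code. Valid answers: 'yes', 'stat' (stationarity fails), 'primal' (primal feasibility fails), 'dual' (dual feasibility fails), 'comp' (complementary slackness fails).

Gradient of f: grad f(x) = Q x + c = (-2, -1)
Constraint values g_i(x) = a_i^T x - b_i:
  g_1((-1, -3)) = 0
Stationarity residual: grad f(x) + sum_i lambda_i a_i = (-2, -1)
  -> stationarity FAILS
Primal feasibility (all g_i <= 0): OK
Dual feasibility (all lambda_i >= 0): OK
Complementary slackness (lambda_i * g_i(x) = 0 for all i): OK

Verdict: the first failing condition is stationarity -> stat.

stat


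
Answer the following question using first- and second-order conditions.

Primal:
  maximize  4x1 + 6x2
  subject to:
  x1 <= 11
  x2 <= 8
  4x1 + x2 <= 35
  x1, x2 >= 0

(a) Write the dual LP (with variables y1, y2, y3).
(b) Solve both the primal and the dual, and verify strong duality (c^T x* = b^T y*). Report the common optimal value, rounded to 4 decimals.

The standard primal-dual pair for 'max c^T x s.t. A x <= b, x >= 0' is:
  Dual:  min b^T y  s.t.  A^T y >= c,  y >= 0.

So the dual LP is:
  minimize  11y1 + 8y2 + 35y3
  subject to:
    y1 + 4y3 >= 4
    y2 + y3 >= 6
    y1, y2, y3 >= 0

Solving the primal: x* = (6.75, 8).
  primal value c^T x* = 75.
Solving the dual: y* = (0, 5, 1).
  dual value b^T y* = 75.
Strong duality: c^T x* = b^T y*. Confirmed.

75


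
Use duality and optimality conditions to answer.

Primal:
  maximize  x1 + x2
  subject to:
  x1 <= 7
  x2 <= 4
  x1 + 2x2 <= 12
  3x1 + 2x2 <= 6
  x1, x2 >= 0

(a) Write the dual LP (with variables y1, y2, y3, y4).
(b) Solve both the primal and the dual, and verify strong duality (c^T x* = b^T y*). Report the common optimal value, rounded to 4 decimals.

The standard primal-dual pair for 'max c^T x s.t. A x <= b, x >= 0' is:
  Dual:  min b^T y  s.t.  A^T y >= c,  y >= 0.

So the dual LP is:
  minimize  7y1 + 4y2 + 12y3 + 6y4
  subject to:
    y1 + y3 + 3y4 >= 1
    y2 + 2y3 + 2y4 >= 1
    y1, y2, y3, y4 >= 0

Solving the primal: x* = (0, 3).
  primal value c^T x* = 3.
Solving the dual: y* = (0, 0, 0, 0.5).
  dual value b^T y* = 3.
Strong duality: c^T x* = b^T y*. Confirmed.

3


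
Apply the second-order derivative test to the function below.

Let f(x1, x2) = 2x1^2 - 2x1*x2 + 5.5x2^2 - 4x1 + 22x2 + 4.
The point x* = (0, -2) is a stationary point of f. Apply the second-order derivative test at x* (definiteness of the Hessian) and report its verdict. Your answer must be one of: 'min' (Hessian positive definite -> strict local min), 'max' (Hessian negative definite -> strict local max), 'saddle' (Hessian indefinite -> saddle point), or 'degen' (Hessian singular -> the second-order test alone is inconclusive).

Compute the Hessian H = grad^2 f:
  H = [[4, -2], [-2, 11]]
Verify stationarity: grad f(x*) = H x* + g = (0, 0).
Eigenvalues of H: 3.4689, 11.5311.
Both eigenvalues > 0, so H is positive definite -> x* is a strict local min.

min


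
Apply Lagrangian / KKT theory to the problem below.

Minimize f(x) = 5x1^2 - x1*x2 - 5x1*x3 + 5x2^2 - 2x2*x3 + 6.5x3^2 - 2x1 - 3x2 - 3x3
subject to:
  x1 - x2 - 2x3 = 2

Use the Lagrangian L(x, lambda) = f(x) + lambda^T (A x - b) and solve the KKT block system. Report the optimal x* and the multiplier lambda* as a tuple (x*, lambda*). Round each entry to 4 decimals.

Form the Lagrangian:
  L(x, lambda) = (1/2) x^T Q x + c^T x + lambda^T (A x - b)
Stationarity (grad_x L = 0): Q x + c + A^T lambda = 0.
Primal feasibility: A x = b.

This gives the KKT block system:
  [ Q   A^T ] [ x     ]   [-c ]
  [ A    0  ] [ lambda ] = [ b ]

Solving the linear system:
  x*      = (0.482, -0.3721, -0.5729)
  lambda* = (-6.0571)
  f(x*)   = 6.9926

x* = (0.482, -0.3721, -0.5729), lambda* = (-6.0571)


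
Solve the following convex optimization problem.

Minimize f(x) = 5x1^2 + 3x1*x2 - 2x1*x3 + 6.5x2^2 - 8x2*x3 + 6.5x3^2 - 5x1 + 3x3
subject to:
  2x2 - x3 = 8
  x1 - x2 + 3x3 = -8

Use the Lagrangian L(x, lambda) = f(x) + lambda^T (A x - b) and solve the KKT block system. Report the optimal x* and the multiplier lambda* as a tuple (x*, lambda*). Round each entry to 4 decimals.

Form the Lagrangian:
  L(x, lambda) = (1/2) x^T Q x + c^T x + lambda^T (A x - b)
Stationarity (grad_x L = 0): Q x + c + A^T lambda = 0.
Primal feasibility: A x = b.

This gives the KKT block system:
  [ Q   A^T ] [ x     ]   [-c ]
  [ A    0  ] [ lambda ] = [ b ]

Solving the linear system:
  x*      = (-1.2184, 3.4437, -1.1126)
  lambda* = (-22.6928, 4.628)
  f(x*)   = 110.6604

x* = (-1.2184, 3.4437, -1.1126), lambda* = (-22.6928, 4.628)


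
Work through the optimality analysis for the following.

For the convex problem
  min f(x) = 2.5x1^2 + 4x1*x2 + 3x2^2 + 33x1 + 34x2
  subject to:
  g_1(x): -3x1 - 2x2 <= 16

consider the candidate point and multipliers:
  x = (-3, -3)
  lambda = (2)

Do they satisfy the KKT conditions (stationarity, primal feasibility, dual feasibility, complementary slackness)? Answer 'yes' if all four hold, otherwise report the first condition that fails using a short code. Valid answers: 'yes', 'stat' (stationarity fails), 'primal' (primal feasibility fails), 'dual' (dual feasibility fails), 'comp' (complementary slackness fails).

Gradient of f: grad f(x) = Q x + c = (6, 4)
Constraint values g_i(x) = a_i^T x - b_i:
  g_1((-3, -3)) = -1
Stationarity residual: grad f(x) + sum_i lambda_i a_i = (0, 0)
  -> stationarity OK
Primal feasibility (all g_i <= 0): OK
Dual feasibility (all lambda_i >= 0): OK
Complementary slackness (lambda_i * g_i(x) = 0 for all i): FAILS

Verdict: the first failing condition is complementary_slackness -> comp.

comp


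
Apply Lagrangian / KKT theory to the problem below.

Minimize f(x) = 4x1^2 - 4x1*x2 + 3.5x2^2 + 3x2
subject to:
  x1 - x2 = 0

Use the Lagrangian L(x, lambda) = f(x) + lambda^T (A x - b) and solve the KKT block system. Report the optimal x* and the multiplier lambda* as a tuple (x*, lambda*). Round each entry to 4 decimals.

Form the Lagrangian:
  L(x, lambda) = (1/2) x^T Q x + c^T x + lambda^T (A x - b)
Stationarity (grad_x L = 0): Q x + c + A^T lambda = 0.
Primal feasibility: A x = b.

This gives the KKT block system:
  [ Q   A^T ] [ x     ]   [-c ]
  [ A    0  ] [ lambda ] = [ b ]

Solving the linear system:
  x*      = (-0.4286, -0.4286)
  lambda* = (1.7143)
  f(x*)   = -0.6429

x* = (-0.4286, -0.4286), lambda* = (1.7143)


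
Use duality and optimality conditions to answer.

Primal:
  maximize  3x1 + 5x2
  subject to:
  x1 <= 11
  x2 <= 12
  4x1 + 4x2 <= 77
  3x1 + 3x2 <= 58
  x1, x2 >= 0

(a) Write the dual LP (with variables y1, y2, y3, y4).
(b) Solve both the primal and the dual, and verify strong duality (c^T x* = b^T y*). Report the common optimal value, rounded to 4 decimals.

The standard primal-dual pair for 'max c^T x s.t. A x <= b, x >= 0' is:
  Dual:  min b^T y  s.t.  A^T y >= c,  y >= 0.

So the dual LP is:
  minimize  11y1 + 12y2 + 77y3 + 58y4
  subject to:
    y1 + 4y3 + 3y4 >= 3
    y2 + 4y3 + 3y4 >= 5
    y1, y2, y3, y4 >= 0

Solving the primal: x* = (7.25, 12).
  primal value c^T x* = 81.75.
Solving the dual: y* = (0, 2, 0.75, 0).
  dual value b^T y* = 81.75.
Strong duality: c^T x* = b^T y*. Confirmed.

81.75


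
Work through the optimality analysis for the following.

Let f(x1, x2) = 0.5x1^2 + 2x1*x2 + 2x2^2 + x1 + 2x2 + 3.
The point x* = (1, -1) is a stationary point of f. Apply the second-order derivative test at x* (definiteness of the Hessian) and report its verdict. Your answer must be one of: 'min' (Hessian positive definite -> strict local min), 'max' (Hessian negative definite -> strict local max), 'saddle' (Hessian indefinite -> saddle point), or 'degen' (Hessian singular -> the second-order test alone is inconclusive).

Compute the Hessian H = grad^2 f:
  H = [[1, 2], [2, 4]]
Verify stationarity: grad f(x*) = H x* + g = (0, 0).
Eigenvalues of H: 0, 5.
H has a zero eigenvalue (singular; positive semidefinite but not definite), so H is neither positive definite, negative definite, nor indefinite. The second-order test alone is inconclusive -> degen.
(Indeed, f is constant along the null direction of H through x*, so x* is not a strict local extremum.)

degen


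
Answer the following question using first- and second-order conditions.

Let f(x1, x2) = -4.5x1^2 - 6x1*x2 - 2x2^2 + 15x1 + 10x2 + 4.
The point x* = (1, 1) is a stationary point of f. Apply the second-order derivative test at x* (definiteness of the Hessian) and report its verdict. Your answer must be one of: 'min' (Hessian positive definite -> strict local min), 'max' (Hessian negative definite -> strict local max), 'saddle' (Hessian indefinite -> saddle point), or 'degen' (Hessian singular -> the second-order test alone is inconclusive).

Compute the Hessian H = grad^2 f:
  H = [[-9, -6], [-6, -4]]
Verify stationarity: grad f(x*) = H x* + g = (0, 0).
Eigenvalues of H: -13, 0.
H has a zero eigenvalue (singular; negative semidefinite but not definite), so H is neither positive definite, negative definite, nor indefinite. The second-order test alone is inconclusive -> degen.
(Indeed, f is constant along the null direction of H through x*, so x* is not a strict local extremum.)

degen


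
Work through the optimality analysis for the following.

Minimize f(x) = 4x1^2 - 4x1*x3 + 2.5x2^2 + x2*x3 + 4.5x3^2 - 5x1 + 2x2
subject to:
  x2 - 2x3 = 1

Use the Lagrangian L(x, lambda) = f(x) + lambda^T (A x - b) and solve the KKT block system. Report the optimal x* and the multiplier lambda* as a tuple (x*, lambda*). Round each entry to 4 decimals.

Form the Lagrangian:
  L(x, lambda) = (1/2) x^T Q x + c^T x + lambda^T (A x - b)
Stationarity (grad_x L = 0): Q x + c + A^T lambda = 0.
Primal feasibility: A x = b.

This gives the KKT block system:
  [ Q   A^T ] [ x     ]   [-c ]
  [ A    0  ] [ lambda ] = [ b ]

Solving the linear system:
  x*      = (0.4234, 0.1935, -0.4032)
  lambda* = (-2.5645)
  f(x*)   = 0.4173

x* = (0.4234, 0.1935, -0.4032), lambda* = (-2.5645)


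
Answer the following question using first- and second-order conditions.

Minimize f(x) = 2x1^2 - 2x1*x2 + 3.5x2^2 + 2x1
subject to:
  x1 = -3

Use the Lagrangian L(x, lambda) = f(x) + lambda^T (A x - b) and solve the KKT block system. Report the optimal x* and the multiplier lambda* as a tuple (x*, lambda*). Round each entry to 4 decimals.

Form the Lagrangian:
  L(x, lambda) = (1/2) x^T Q x + c^T x + lambda^T (A x - b)
Stationarity (grad_x L = 0): Q x + c + A^T lambda = 0.
Primal feasibility: A x = b.

This gives the KKT block system:
  [ Q   A^T ] [ x     ]   [-c ]
  [ A    0  ] [ lambda ] = [ b ]

Solving the linear system:
  x*      = (-3, -0.8571)
  lambda* = (8.2857)
  f(x*)   = 9.4286

x* = (-3, -0.8571), lambda* = (8.2857)


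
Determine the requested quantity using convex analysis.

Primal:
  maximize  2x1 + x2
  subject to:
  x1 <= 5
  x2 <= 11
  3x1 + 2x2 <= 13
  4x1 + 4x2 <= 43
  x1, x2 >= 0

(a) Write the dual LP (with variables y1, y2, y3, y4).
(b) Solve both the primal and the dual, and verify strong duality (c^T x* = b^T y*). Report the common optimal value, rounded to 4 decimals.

The standard primal-dual pair for 'max c^T x s.t. A x <= b, x >= 0' is:
  Dual:  min b^T y  s.t.  A^T y >= c,  y >= 0.

So the dual LP is:
  minimize  5y1 + 11y2 + 13y3 + 43y4
  subject to:
    y1 + 3y3 + 4y4 >= 2
    y2 + 2y3 + 4y4 >= 1
    y1, y2, y3, y4 >= 0

Solving the primal: x* = (4.3333, 0).
  primal value c^T x* = 8.6667.
Solving the dual: y* = (0, 0, 0.6667, 0).
  dual value b^T y* = 8.6667.
Strong duality: c^T x* = b^T y*. Confirmed.

8.6667


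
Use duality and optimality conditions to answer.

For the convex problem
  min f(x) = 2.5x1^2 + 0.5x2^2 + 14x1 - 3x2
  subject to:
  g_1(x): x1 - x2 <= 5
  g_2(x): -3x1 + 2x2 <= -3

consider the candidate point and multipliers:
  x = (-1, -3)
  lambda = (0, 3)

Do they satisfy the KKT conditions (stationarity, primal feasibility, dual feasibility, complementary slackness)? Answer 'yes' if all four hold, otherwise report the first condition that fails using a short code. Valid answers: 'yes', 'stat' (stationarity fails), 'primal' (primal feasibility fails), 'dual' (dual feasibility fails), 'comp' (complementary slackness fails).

Gradient of f: grad f(x) = Q x + c = (9, -6)
Constraint values g_i(x) = a_i^T x - b_i:
  g_1((-1, -3)) = -3
  g_2((-1, -3)) = 0
Stationarity residual: grad f(x) + sum_i lambda_i a_i = (0, 0)
  -> stationarity OK
Primal feasibility (all g_i <= 0): OK
Dual feasibility (all lambda_i >= 0): OK
Complementary slackness (lambda_i * g_i(x) = 0 for all i): OK

Verdict: yes, KKT holds.

yes


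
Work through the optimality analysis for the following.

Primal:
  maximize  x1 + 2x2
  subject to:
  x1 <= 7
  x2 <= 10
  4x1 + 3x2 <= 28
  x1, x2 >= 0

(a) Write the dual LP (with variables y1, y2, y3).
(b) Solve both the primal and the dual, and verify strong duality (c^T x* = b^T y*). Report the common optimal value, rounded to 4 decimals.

The standard primal-dual pair for 'max c^T x s.t. A x <= b, x >= 0' is:
  Dual:  min b^T y  s.t.  A^T y >= c,  y >= 0.

So the dual LP is:
  minimize  7y1 + 10y2 + 28y3
  subject to:
    y1 + 4y3 >= 1
    y2 + 3y3 >= 2
    y1, y2, y3 >= 0

Solving the primal: x* = (0, 9.3333).
  primal value c^T x* = 18.6667.
Solving the dual: y* = (0, 0, 0.6667).
  dual value b^T y* = 18.6667.
Strong duality: c^T x* = b^T y*. Confirmed.

18.6667


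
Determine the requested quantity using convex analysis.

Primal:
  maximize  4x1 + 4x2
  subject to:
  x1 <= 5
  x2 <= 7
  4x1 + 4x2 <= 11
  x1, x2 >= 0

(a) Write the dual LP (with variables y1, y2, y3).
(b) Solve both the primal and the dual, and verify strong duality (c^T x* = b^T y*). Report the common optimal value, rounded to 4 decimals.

The standard primal-dual pair for 'max c^T x s.t. A x <= b, x >= 0' is:
  Dual:  min b^T y  s.t.  A^T y >= c,  y >= 0.

So the dual LP is:
  minimize  5y1 + 7y2 + 11y3
  subject to:
    y1 + 4y3 >= 4
    y2 + 4y3 >= 4
    y1, y2, y3 >= 0

Solving the primal: x* = (2.75, 0).
  primal value c^T x* = 11.
Solving the dual: y* = (0, 0, 1).
  dual value b^T y* = 11.
Strong duality: c^T x* = b^T y*. Confirmed.

11


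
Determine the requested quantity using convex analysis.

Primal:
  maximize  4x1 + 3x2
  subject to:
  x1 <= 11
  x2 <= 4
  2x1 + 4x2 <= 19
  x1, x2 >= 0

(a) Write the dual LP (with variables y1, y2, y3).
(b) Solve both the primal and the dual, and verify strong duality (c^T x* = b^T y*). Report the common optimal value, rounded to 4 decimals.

The standard primal-dual pair for 'max c^T x s.t. A x <= b, x >= 0' is:
  Dual:  min b^T y  s.t.  A^T y >= c,  y >= 0.

So the dual LP is:
  minimize  11y1 + 4y2 + 19y3
  subject to:
    y1 + 2y3 >= 4
    y2 + 4y3 >= 3
    y1, y2, y3 >= 0

Solving the primal: x* = (9.5, 0).
  primal value c^T x* = 38.
Solving the dual: y* = (0, 0, 2).
  dual value b^T y* = 38.
Strong duality: c^T x* = b^T y*. Confirmed.

38


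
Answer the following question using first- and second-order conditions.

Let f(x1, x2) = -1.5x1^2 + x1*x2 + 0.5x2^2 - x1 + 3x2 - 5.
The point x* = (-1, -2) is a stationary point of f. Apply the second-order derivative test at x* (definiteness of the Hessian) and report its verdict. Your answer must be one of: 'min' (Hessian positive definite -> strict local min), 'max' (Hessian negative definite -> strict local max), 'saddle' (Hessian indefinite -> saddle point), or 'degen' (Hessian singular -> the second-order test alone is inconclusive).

Compute the Hessian H = grad^2 f:
  H = [[-3, 1], [1, 1]]
Verify stationarity: grad f(x*) = H x* + g = (0, 0).
Eigenvalues of H: -3.2361, 1.2361.
Eigenvalues have mixed signs, so H is indefinite -> x* is a saddle point.

saddle


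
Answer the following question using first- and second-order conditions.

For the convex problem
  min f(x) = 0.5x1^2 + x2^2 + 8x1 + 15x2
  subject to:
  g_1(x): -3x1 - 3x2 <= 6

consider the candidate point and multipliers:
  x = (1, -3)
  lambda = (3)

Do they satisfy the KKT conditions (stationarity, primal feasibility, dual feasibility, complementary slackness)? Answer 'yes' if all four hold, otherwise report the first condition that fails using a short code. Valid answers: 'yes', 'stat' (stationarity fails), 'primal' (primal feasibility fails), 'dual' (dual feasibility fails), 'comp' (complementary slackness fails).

Gradient of f: grad f(x) = Q x + c = (9, 9)
Constraint values g_i(x) = a_i^T x - b_i:
  g_1((1, -3)) = 0
Stationarity residual: grad f(x) + sum_i lambda_i a_i = (0, 0)
  -> stationarity OK
Primal feasibility (all g_i <= 0): OK
Dual feasibility (all lambda_i >= 0): OK
Complementary slackness (lambda_i * g_i(x) = 0 for all i): OK

Verdict: yes, KKT holds.

yes


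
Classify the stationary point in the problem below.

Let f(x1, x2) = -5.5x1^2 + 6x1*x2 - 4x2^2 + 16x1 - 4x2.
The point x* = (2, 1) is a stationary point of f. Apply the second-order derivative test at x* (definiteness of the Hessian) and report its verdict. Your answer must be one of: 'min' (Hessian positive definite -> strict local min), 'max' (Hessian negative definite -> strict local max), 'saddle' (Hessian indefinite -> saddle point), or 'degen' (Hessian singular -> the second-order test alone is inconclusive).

Compute the Hessian H = grad^2 f:
  H = [[-11, 6], [6, -8]]
Verify stationarity: grad f(x*) = H x* + g = (0, 0).
Eigenvalues of H: -15.6847, -3.3153.
Both eigenvalues < 0, so H is negative definite -> x* is a strict local max.

max


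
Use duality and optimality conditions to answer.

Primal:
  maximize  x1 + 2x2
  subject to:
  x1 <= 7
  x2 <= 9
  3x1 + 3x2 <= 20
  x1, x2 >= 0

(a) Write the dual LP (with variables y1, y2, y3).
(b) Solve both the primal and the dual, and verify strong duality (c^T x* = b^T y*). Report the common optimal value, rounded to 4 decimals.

The standard primal-dual pair for 'max c^T x s.t. A x <= b, x >= 0' is:
  Dual:  min b^T y  s.t.  A^T y >= c,  y >= 0.

So the dual LP is:
  minimize  7y1 + 9y2 + 20y3
  subject to:
    y1 + 3y3 >= 1
    y2 + 3y3 >= 2
    y1, y2, y3 >= 0

Solving the primal: x* = (0, 6.6667).
  primal value c^T x* = 13.3333.
Solving the dual: y* = (0, 0, 0.6667).
  dual value b^T y* = 13.3333.
Strong duality: c^T x* = b^T y*. Confirmed.

13.3333


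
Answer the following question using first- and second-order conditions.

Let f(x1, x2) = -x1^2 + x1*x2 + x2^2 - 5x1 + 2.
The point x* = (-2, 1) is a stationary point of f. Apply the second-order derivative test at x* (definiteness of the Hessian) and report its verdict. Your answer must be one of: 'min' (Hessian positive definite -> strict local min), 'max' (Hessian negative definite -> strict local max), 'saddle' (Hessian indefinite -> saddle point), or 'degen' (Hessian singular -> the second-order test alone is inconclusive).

Compute the Hessian H = grad^2 f:
  H = [[-2, 1], [1, 2]]
Verify stationarity: grad f(x*) = H x* + g = (0, 0).
Eigenvalues of H: -2.2361, 2.2361.
Eigenvalues have mixed signs, so H is indefinite -> x* is a saddle point.

saddle


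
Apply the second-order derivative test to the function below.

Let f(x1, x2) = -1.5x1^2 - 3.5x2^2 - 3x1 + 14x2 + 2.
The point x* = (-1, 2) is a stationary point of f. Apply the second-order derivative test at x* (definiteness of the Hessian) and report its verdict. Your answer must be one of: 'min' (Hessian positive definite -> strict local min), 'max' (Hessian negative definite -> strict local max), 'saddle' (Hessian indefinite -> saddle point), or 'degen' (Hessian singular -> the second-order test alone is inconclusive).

Compute the Hessian H = grad^2 f:
  H = [[-3, 0], [0, -7]]
Verify stationarity: grad f(x*) = H x* + g = (0, 0).
Eigenvalues of H: -7, -3.
Both eigenvalues < 0, so H is negative definite -> x* is a strict local max.

max


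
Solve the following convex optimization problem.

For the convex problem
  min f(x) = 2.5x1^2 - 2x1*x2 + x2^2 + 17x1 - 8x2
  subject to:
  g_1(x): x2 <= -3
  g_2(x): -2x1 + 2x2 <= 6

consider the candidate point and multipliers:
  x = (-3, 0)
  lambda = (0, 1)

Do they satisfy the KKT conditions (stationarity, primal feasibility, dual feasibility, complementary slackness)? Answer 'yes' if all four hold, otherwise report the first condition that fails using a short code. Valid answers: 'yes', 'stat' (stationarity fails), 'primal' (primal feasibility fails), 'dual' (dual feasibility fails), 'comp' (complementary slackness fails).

Gradient of f: grad f(x) = Q x + c = (2, -2)
Constraint values g_i(x) = a_i^T x - b_i:
  g_1((-3, 0)) = 3
  g_2((-3, 0)) = 0
Stationarity residual: grad f(x) + sum_i lambda_i a_i = (0, 0)
  -> stationarity OK
Primal feasibility (all g_i <= 0): FAILS
Dual feasibility (all lambda_i >= 0): OK
Complementary slackness (lambda_i * g_i(x) = 0 for all i): OK

Verdict: the first failing condition is primal_feasibility -> primal.

primal


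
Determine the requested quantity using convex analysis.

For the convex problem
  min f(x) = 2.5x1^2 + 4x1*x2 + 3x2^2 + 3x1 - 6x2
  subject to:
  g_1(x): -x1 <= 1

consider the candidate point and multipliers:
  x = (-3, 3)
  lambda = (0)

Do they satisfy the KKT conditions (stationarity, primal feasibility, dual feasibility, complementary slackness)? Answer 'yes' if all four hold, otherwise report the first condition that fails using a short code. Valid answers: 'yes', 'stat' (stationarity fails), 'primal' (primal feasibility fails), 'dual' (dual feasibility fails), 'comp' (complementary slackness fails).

Gradient of f: grad f(x) = Q x + c = (0, 0)
Constraint values g_i(x) = a_i^T x - b_i:
  g_1((-3, 3)) = 2
Stationarity residual: grad f(x) + sum_i lambda_i a_i = (0, 0)
  -> stationarity OK
Primal feasibility (all g_i <= 0): FAILS
Dual feasibility (all lambda_i >= 0): OK
Complementary slackness (lambda_i * g_i(x) = 0 for all i): OK

Verdict: the first failing condition is primal_feasibility -> primal.

primal


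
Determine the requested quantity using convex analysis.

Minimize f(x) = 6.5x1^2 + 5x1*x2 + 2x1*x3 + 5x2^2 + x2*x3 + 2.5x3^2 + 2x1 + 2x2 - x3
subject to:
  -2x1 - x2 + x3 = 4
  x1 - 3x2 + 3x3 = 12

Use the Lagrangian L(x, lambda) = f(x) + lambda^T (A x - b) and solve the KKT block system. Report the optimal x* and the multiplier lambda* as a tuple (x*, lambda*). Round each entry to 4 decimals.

Form the Lagrangian:
  L(x, lambda) = (1/2) x^T Q x + c^T x + lambda^T (A x - b)
Stationarity (grad_x L = 0): Q x + c + A^T lambda = 0.
Primal feasibility: A x = b.

This gives the KKT block system:
  [ Q   A^T ] [ x     ]   [-c ]
  [ A    0  ] [ lambda ] = [ b ]

Solving the linear system:
  x*      = (0, -1.4706, 2.5294)
  lambda* = (-1.5798, -2.8655)
  f(x*)   = 17.6176

x* = (0, -1.4706, 2.5294), lambda* = (-1.5798, -2.8655)


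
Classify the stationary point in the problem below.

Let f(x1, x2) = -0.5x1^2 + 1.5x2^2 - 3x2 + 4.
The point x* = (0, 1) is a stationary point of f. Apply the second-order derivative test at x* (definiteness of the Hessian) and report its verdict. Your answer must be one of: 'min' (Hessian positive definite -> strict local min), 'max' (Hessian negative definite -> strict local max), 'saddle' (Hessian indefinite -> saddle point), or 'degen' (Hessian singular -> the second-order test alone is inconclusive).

Compute the Hessian H = grad^2 f:
  H = [[-1, 0], [0, 3]]
Verify stationarity: grad f(x*) = H x* + g = (0, 0).
Eigenvalues of H: -1, 3.
Eigenvalues have mixed signs, so H is indefinite -> x* is a saddle point.

saddle


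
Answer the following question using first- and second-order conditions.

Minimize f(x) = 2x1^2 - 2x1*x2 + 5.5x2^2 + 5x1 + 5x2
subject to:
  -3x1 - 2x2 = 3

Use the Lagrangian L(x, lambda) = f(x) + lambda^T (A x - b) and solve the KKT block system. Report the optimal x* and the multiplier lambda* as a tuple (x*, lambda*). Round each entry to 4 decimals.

Form the Lagrangian:
  L(x, lambda) = (1/2) x^T Q x + c^T x + lambda^T (A x - b)
Stationarity (grad_x L = 0): Q x + c + A^T lambda = 0.
Primal feasibility: A x = b.

This gives the KKT block system:
  [ Q   A^T ] [ x     ]   [-c ]
  [ A    0  ] [ lambda ] = [ b ]

Solving the linear system:
  x*      = (-0.7266, -0.4101)
  lambda* = (0.9712)
  f(x*)   = -4.2986

x* = (-0.7266, -0.4101), lambda* = (0.9712)


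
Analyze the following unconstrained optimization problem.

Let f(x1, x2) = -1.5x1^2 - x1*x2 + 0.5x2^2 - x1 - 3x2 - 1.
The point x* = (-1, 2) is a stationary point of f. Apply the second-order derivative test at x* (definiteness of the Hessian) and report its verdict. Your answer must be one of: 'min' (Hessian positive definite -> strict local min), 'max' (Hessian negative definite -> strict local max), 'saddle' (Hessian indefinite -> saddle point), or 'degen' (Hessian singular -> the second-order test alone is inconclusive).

Compute the Hessian H = grad^2 f:
  H = [[-3, -1], [-1, 1]]
Verify stationarity: grad f(x*) = H x* + g = (0, 0).
Eigenvalues of H: -3.2361, 1.2361.
Eigenvalues have mixed signs, so H is indefinite -> x* is a saddle point.

saddle


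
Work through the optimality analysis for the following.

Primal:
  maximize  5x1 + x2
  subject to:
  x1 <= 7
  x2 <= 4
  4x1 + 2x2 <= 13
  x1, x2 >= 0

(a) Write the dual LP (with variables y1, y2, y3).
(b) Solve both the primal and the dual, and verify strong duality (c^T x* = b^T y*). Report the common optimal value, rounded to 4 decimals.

The standard primal-dual pair for 'max c^T x s.t. A x <= b, x >= 0' is:
  Dual:  min b^T y  s.t.  A^T y >= c,  y >= 0.

So the dual LP is:
  minimize  7y1 + 4y2 + 13y3
  subject to:
    y1 + 4y3 >= 5
    y2 + 2y3 >= 1
    y1, y2, y3 >= 0

Solving the primal: x* = (3.25, 0).
  primal value c^T x* = 16.25.
Solving the dual: y* = (0, 0, 1.25).
  dual value b^T y* = 16.25.
Strong duality: c^T x* = b^T y*. Confirmed.

16.25


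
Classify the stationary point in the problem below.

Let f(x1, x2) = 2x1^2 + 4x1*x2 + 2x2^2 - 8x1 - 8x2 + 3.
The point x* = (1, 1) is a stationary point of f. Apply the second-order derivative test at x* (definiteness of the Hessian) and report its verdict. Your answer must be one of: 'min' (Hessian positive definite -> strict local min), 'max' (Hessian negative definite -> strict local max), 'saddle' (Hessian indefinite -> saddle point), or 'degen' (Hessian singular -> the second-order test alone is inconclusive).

Compute the Hessian H = grad^2 f:
  H = [[4, 4], [4, 4]]
Verify stationarity: grad f(x*) = H x* + g = (0, 0).
Eigenvalues of H: 0, 8.
H has a zero eigenvalue (singular; positive semidefinite but not definite), so H is neither positive definite, negative definite, nor indefinite. The second-order test alone is inconclusive -> degen.
(Indeed, f is constant along the null direction of H through x*, so x* is not a strict local extremum.)

degen


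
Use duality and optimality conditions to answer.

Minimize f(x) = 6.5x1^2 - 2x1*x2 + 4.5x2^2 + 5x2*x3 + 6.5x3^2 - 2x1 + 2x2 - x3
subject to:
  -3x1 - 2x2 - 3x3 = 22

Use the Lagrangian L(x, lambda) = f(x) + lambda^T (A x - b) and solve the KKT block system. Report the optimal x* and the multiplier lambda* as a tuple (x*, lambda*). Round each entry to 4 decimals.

Form the Lagrangian:
  L(x, lambda) = (1/2) x^T Q x + c^T x + lambda^T (A x - b)
Stationarity (grad_x L = 0): Q x + c + A^T lambda = 0.
Primal feasibility: A x = b.

This gives the KKT block system:
  [ Q   A^T ] [ x     ]   [-c ]
  [ A    0  ] [ lambda ] = [ b ]

Solving the linear system:
  x*      = (-3.4399, -2.937, -1.9354)
  lambda* = (-13.6151)
  f(x*)   = 151.2363

x* = (-3.4399, -2.937, -1.9354), lambda* = (-13.6151)


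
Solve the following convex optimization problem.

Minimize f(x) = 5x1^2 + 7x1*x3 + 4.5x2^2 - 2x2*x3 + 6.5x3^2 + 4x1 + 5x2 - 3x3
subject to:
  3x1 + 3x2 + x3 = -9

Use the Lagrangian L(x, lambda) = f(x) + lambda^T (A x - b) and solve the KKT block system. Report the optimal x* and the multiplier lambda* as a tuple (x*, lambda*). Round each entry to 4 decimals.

Form the Lagrangian:
  L(x, lambda) = (1/2) x^T Q x + c^T x + lambda^T (A x - b)
Stationarity (grad_x L = 0): Q x + c + A^T lambda = 0.
Primal feasibility: A x = b.

This gives the KKT block system:
  [ Q   A^T ] [ x     ]   [-c ]
  [ A    0  ] [ lambda ] = [ b ]

Solving the linear system:
  x*      = (-1.8643, -1.3974, 0.7851)
  lambda* = (3.049)
  f(x*)   = 5.3209

x* = (-1.8643, -1.3974, 0.7851), lambda* = (3.049)


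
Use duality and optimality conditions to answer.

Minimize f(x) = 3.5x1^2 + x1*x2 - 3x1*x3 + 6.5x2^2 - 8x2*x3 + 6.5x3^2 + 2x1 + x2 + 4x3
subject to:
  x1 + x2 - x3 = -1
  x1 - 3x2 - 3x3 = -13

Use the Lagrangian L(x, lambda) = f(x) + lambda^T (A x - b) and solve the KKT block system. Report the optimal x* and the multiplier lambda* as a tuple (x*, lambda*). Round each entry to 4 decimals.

Form the Lagrangian:
  L(x, lambda) = (1/2) x^T Q x + c^T x + lambda^T (A x - b)
Stationarity (grad_x L = 0): Q x + c + A^T lambda = 0.
Primal feasibility: A x = b.

This gives the KKT block system:
  [ Q   A^T ] [ x     ]   [-c ]
  [ A    0  ] [ lambda ] = [ b ]

Solving the linear system:
  x*      = (-0.9237, 1.9746, 2.0508)
  lambda* = (4.1483, 4.4958)
  f(x*)   = 35.4619

x* = (-0.9237, 1.9746, 2.0508), lambda* = (4.1483, 4.4958)


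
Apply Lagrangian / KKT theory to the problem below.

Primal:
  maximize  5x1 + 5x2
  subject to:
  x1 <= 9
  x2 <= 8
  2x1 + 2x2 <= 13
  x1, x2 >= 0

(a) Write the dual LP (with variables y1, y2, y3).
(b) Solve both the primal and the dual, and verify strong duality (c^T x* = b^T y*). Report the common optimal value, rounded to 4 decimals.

The standard primal-dual pair for 'max c^T x s.t. A x <= b, x >= 0' is:
  Dual:  min b^T y  s.t.  A^T y >= c,  y >= 0.

So the dual LP is:
  minimize  9y1 + 8y2 + 13y3
  subject to:
    y1 + 2y3 >= 5
    y2 + 2y3 >= 5
    y1, y2, y3 >= 0

Solving the primal: x* = (6.5, 0).
  primal value c^T x* = 32.5.
Solving the dual: y* = (0, 0, 2.5).
  dual value b^T y* = 32.5.
Strong duality: c^T x* = b^T y*. Confirmed.

32.5


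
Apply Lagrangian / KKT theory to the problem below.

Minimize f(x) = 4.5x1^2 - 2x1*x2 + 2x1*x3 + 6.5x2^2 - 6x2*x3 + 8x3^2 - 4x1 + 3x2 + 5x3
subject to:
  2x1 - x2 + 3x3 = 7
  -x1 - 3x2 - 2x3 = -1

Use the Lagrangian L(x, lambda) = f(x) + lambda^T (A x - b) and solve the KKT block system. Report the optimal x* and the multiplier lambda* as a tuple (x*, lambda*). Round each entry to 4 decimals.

Form the Lagrangian:
  L(x, lambda) = (1/2) x^T Q x + c^T x + lambda^T (A x - b)
Stationarity (grad_x L = 0): Q x + c + A^T lambda = 0.
Primal feasibility: A x = b.

This gives the KKT block system:
  [ Q   A^T ] [ x     ]   [-c ]
  [ A    0  ] [ lambda ] = [ b ]

Solving the linear system:
  x*      = (2.0464, -0.814, 0.6978)
  lambda* = (-9.7404, -2.0402)
  f(x*)   = 29.5022

x* = (2.0464, -0.814, 0.6978), lambda* = (-9.7404, -2.0402)


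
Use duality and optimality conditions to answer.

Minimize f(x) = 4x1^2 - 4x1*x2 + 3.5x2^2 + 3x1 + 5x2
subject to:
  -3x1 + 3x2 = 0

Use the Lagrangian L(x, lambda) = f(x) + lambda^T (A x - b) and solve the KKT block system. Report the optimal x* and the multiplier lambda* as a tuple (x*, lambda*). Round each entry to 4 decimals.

Form the Lagrangian:
  L(x, lambda) = (1/2) x^T Q x + c^T x + lambda^T (A x - b)
Stationarity (grad_x L = 0): Q x + c + A^T lambda = 0.
Primal feasibility: A x = b.

This gives the KKT block system:
  [ Q   A^T ] [ x     ]   [-c ]
  [ A    0  ] [ lambda ] = [ b ]

Solving the linear system:
  x*      = (-1.1429, -1.1429)
  lambda* = (-0.5238)
  f(x*)   = -4.5714

x* = (-1.1429, -1.1429), lambda* = (-0.5238)


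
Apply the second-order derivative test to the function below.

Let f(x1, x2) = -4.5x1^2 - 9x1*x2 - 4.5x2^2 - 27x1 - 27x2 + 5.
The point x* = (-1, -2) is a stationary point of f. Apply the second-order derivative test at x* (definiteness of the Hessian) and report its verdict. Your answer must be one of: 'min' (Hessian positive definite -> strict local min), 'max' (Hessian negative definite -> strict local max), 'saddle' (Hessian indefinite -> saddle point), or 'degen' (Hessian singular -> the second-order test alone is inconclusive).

Compute the Hessian H = grad^2 f:
  H = [[-9, -9], [-9, -9]]
Verify stationarity: grad f(x*) = H x* + g = (0, 0).
Eigenvalues of H: -18, 0.
H has a zero eigenvalue (singular; negative semidefinite but not definite), so H is neither positive definite, negative definite, nor indefinite. The second-order test alone is inconclusive -> degen.
(Indeed, f is constant along the null direction of H through x*, so x* is not a strict local extremum.)

degen


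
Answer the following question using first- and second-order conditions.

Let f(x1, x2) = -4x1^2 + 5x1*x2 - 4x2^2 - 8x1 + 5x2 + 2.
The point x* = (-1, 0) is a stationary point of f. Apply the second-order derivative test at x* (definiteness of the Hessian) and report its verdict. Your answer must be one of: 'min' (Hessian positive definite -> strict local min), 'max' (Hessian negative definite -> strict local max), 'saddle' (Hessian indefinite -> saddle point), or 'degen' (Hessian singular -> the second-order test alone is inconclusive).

Compute the Hessian H = grad^2 f:
  H = [[-8, 5], [5, -8]]
Verify stationarity: grad f(x*) = H x* + g = (0, 0).
Eigenvalues of H: -13, -3.
Both eigenvalues < 0, so H is negative definite -> x* is a strict local max.

max


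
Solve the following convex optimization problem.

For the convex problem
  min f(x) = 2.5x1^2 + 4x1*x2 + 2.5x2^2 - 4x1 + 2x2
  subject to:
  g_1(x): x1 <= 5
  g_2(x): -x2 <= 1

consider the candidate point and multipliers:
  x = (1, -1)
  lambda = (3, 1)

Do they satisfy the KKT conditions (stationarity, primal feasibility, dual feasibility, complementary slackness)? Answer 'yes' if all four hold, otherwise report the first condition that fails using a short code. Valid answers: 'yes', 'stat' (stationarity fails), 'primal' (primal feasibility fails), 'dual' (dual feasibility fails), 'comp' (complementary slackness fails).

Gradient of f: grad f(x) = Q x + c = (-3, 1)
Constraint values g_i(x) = a_i^T x - b_i:
  g_1((1, -1)) = -4
  g_2((1, -1)) = 0
Stationarity residual: grad f(x) + sum_i lambda_i a_i = (0, 0)
  -> stationarity OK
Primal feasibility (all g_i <= 0): OK
Dual feasibility (all lambda_i >= 0): OK
Complementary slackness (lambda_i * g_i(x) = 0 for all i): FAILS

Verdict: the first failing condition is complementary_slackness -> comp.

comp


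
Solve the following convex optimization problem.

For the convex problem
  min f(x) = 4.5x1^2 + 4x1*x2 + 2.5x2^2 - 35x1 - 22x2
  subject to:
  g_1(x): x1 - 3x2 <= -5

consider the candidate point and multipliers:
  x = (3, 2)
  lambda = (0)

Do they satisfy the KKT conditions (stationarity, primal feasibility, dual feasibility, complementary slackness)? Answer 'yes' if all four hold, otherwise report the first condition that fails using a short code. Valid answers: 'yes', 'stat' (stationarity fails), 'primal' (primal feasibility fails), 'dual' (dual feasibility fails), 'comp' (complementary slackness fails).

Gradient of f: grad f(x) = Q x + c = (0, 0)
Constraint values g_i(x) = a_i^T x - b_i:
  g_1((3, 2)) = 2
Stationarity residual: grad f(x) + sum_i lambda_i a_i = (0, 0)
  -> stationarity OK
Primal feasibility (all g_i <= 0): FAILS
Dual feasibility (all lambda_i >= 0): OK
Complementary slackness (lambda_i * g_i(x) = 0 for all i): OK

Verdict: the first failing condition is primal_feasibility -> primal.

primal


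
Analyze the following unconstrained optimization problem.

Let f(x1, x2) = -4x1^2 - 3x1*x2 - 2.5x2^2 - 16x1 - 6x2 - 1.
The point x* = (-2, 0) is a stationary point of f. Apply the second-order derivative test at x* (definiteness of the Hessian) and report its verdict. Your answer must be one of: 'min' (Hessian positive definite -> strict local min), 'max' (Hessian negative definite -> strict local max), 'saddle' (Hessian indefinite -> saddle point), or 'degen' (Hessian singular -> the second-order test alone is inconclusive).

Compute the Hessian H = grad^2 f:
  H = [[-8, -3], [-3, -5]]
Verify stationarity: grad f(x*) = H x* + g = (0, 0).
Eigenvalues of H: -9.8541, -3.1459.
Both eigenvalues < 0, so H is negative definite -> x* is a strict local max.

max


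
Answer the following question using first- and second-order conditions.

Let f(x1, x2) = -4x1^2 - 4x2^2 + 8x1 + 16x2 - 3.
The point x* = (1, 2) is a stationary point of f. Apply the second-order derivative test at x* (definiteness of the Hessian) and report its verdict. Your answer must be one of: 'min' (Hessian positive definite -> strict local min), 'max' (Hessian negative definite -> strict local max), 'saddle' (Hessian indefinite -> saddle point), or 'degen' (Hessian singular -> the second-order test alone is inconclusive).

Compute the Hessian H = grad^2 f:
  H = [[-8, 0], [0, -8]]
Verify stationarity: grad f(x*) = H x* + g = (0, 0).
Eigenvalues of H: -8, -8.
Both eigenvalues < 0, so H is negative definite -> x* is a strict local max.

max
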